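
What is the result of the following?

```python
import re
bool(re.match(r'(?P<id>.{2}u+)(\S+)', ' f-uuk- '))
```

False

Pattern: exactly 2 of any character, then one or more of the literal 'u' (captured as 'id'); then one or more of a non-whitespace character (captured).
`re.match` only tries the pattern at the start of the string.
Here the string doesn't start with a match, so the call returns None, and `bool(None)` is False.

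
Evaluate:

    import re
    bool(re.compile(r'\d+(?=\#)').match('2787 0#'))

False

The positive lookaround only admits positions where the adjacent text matches; those characters stay outside the span.
`re.match` won't scan ahead — the pattern has to work from the very first character.
Here position 0 doesn't satisfy it, so the call returns None, and `bool(None)` is False.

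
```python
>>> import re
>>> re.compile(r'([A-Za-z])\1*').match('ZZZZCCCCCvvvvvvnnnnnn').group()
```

`match` is anchored at position 0; if the pattern doesn't fit there, it returns None.
The match spans [0:4] → 'ZZZZ'.

'ZZZZ'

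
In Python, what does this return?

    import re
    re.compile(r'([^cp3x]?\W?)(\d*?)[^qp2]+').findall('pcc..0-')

[('', '')]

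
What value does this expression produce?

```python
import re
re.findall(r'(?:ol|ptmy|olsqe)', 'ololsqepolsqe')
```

Alternation tries branches left to right and keeps the first one that lets the overall match succeed at that position.
Matches: at [0:2] → 'ol'; at [2:4] → 'ol'; at [8:10] → 'ol'.
Since nothing is captured, `findall` lists the 3 matched substrings directly.

['ol', 'ol', 'ol']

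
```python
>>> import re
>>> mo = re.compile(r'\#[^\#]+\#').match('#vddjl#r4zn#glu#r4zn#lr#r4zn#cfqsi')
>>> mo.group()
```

'#vddjl#'

With `match`, the pattern is implicitly anchored at the beginning.
The match spans [0:7] → '#vddjl#'.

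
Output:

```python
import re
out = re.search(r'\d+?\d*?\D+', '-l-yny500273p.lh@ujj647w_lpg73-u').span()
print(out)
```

(6, 20)

The match spans [6:20] → '500273p.lh@ujj'.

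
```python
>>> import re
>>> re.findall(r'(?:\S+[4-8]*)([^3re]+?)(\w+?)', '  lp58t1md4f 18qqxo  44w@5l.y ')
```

[(' ', '1'), ('  ', '4'), ('.', 'y')]

Pattern: one or more of a non-whitespace character, then zero or more of a character in [4-8] (non-capturing group); then one or more of any character except [3re] (lazy) (captured); then one or more of a word character (lazy) (captured).
Walking the string: at [2:14] match 'lp58t1md4f 1', groups = (' ', '1'); at [14:22] match '8qqxo  4', groups = ('  ', '4'); at [22:29] match '4w@5l.y', groups = ('.', 'y').
Multiple groups make `findall` return tuples — one 2-tuple for each match.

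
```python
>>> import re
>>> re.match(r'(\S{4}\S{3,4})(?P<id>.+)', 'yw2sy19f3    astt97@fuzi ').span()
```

The pattern matches exactly 4 of a non-whitespace character, then 3 to 4 of a non-whitespace character (captured); then one or more of any character (captured as 'id').
With `match`, the pattern is implicitly anchored at the beginning.
The match spans [0:25] → 'yw2sy19f3    astt97@fuzi '.
Captured: group 1 = 'yw2sy19f', group 2 = '3    astt97@fuzi '.

(0, 25)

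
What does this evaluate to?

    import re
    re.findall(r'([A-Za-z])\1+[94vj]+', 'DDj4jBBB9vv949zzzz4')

The backreference `\1` re-matches whatever the first group consumed, character for character.
Walking the string: at [0:5] match 'DDj4j', group 1 = 'D'; at [5:14] match 'BBB9vv949', group 1 = 'B'; at [14:19] match 'zzzz4', group 1 = 'z'.
`findall` collects group 1 from each match (3 total).

['D', 'B', 'z']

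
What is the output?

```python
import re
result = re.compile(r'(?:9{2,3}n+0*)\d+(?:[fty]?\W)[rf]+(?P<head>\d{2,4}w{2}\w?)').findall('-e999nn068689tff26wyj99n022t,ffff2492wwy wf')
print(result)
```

The pattern matches 2 to 3 of the literal '9', then one or more of a literal 'n', then zero or more of the literal '0' (non-capturing group); then one or more of a digit; then optionally one of [fty], then a non-word character (non-capturing group); then one or more of one of [rf]; then 2 to 4 of a digit, then exactly 2 of the literal 'w', then optionally a word character (captured as 'head').
Walking the string: at [21:40] match '99n022t,ffff2492wwy', group 1 = '2492wwy'.
Because there's exactly one group, `findall` drops the full match and keeps group 1 from the one hit.

['2492wwy']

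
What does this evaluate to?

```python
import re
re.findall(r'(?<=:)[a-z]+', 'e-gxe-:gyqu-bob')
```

The `(?=…)`/`(?<=…)` assertion just peeks at neighbouring text; it doesn't advance the match position.
No capturing groups, so `findall` returns the 1 full match string.

['gyqu']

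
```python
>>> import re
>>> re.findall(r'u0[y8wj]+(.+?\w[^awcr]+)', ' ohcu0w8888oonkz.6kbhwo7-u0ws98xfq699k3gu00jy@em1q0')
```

['oonkz.6kbh', 's98xfq699k3gu00jy@em1q0']

The `?` after the quantifier makes it lazy — it takes as little as possible before letting the rest of the pattern try.
With a single group, `findall` returns only what that group captured — 2 items.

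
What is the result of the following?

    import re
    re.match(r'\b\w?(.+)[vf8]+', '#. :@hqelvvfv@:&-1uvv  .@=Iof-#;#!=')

None

With `match`, the pattern is implicitly anchored at the beginning.
Here position 0 doesn't satisfy it, so the call returns None.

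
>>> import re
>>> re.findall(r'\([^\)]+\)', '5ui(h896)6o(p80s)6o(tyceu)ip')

['(h896)', '(p80s)', '(tyceu)']

`findall` yields the raw match text (3 of them) because the pattern has no groups.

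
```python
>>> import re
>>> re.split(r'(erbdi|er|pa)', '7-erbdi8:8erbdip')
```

The regex engine tests alternatives in the order written; an earlier branch that matches wins even if a later one would match more.
Matches to split on: at [2:7] → 'erbdi'; at [10:15] → 'erbdi'.
The group in the pattern means `split` returns the separators' captures alongside the pieces.

['7-', 'erbdi', '8:8', 'erbdi', 'p']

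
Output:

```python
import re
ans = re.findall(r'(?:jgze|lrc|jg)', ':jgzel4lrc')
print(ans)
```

['jgze', 'lrc']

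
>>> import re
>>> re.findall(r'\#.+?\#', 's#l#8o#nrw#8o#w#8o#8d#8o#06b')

['#l#', '#nrw#', '#w#', '#8d#']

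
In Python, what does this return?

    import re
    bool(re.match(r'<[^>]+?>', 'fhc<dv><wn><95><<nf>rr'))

False

With `match`, the pattern is implicitly anchored at the beginning.
Here the pattern fails at index 0, so the call returns None, and `bool(None)` is False.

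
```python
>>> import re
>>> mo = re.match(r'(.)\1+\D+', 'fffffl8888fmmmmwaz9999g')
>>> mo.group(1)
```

`\1` has to match the exact text group 1 already captured.
`re.match` won't scan ahead — the pattern has to work from the very first character.
The match spans [0:6] → 'fffffl'.
Captured: group 1 = 'f'.

'f'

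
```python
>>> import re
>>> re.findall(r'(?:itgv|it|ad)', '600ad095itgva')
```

['ad', 'itgv']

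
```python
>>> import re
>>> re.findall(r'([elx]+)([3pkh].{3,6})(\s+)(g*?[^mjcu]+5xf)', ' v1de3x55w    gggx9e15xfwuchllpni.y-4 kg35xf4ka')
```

[('e', '3x55w  ', '  ', 'gggx9e15xf'), ('ll', 'pni.y-4', ' ', 'kg35xf')]

The pattern matches one or more of one of [elx] (captured); then one of [3pkh], then 3 to 6 of any character (captured); then one or more of whitespace (captured); then zero or more of a literal 'g' (lazy), then one or more of any character except [mjcu], then the literal '5xf' (captured).
Multiple groups make `findall` return tuples — one 4-tuple for each match.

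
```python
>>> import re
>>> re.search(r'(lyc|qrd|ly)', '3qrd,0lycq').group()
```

'qrd'

The match spans [1:4] → 'qrd'.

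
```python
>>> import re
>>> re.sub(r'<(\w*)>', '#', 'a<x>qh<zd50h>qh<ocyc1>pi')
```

'a#qh#qh#pi'

Each match is replaced by '#'.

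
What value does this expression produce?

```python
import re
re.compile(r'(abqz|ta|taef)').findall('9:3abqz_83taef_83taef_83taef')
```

['abqz', 'ta', 'ta', 'ta']

The regex engine tests alternatives in the order written; an earlier branch that matches wins even if a later one would match more.
`findall` collects group 1 from each match (4 total).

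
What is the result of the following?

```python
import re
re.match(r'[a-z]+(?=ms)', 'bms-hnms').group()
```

The positive lookaround only admits positions where the adjacent text matches; those characters stay outside the span.
`re.match` won't scan ahead — the pattern has to work from the very first character.
The match spans [0:1] → 'b'.

'b'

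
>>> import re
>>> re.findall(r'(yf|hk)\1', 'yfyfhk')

A backreference is literal: `\1` must see the identical characters the first group matched.
Because there's exactly one group, `findall` drops the full match and keeps group 1 from the one hit.

['yf']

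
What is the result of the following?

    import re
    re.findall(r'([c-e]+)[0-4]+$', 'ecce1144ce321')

With a single group, `findall` returns only what that group captured — 1 item.

['ce']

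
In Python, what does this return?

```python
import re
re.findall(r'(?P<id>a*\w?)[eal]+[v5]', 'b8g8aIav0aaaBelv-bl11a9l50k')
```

The pattern matches zero or more of the literal 'a', then optionally a word character (captured as 'id'); then one or more of one of [eal], then one of [v5].
Walking the string: at [4:8] match 'aIav', group 1 = 'aI'; at [9:16] match 'aaaBelv', group 1 = 'aaaB'; at [21:25] match 'a9l5', group 1 = 'a9'.
Because there's exactly one group, `findall` drops the full match and keeps group 1 from each hit.

['aI', 'aaaB', 'a9']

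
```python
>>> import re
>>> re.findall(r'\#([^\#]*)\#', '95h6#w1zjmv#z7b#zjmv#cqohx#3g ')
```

Walking the string: at [4:12] match '#w1zjmv#', group 1 = 'w1zjmv'; at [15:21] match '#zjmv#', group 1 = 'zjmv'.
One capturing group, so `findall` returns just the captured substring from each match — 2 in all.

['w1zjmv', 'zjmv']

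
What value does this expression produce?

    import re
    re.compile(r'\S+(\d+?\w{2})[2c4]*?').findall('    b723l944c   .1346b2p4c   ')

['44c', '2p4']

Pattern: one or more of a non-whitespace character; then one or more of a digit (lazy), then exactly 2 of a word character (captured); then zero or more of one of [2c4] (lazy).
Scanning left to right: at [4:13] match 'b723l944c', group 1 = '44c'; at [16:25] match '.1346b2p4', group 1 = '2p4'.
One capturing group, so `findall` returns just the captured substring from each match — 2 in all.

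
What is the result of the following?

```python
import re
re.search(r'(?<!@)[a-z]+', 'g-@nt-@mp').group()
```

Because the assertion is negative and zero-width, positions next to the forbidden text are skipped.
The match spans [0:1] → 'g'.

'g'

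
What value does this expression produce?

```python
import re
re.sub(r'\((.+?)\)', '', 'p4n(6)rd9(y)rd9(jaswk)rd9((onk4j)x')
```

A `+?`/`*?`/`{m,n}?` starts at its minimum and grows only as far as needed for what follows to match.
Matches: at [3:6] → '(6)'; at [9:12] → '(y)'; at [15:22] → '(jaswk)'; at [25:33] → '((onk4j)'.
`sub` substitutes '' at each match site.

'p4nrd9rd9rd9x'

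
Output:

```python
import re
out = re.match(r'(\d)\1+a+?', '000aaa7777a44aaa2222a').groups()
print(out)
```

('0',)

`\1` has to match the exact text group 1 already captured.
`re.match` won't scan ahead — the pattern has to work from the very first character.
The match spans [0:4] → '000a'.
Captured: group 1 = '0'.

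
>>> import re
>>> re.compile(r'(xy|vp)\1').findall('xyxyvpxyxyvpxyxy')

['xy', 'xy', 'xy']

A backreference is literal: `\1` must see the identical characters the first group matched.
With a single group, `findall` returns only what that group captured — 3 items.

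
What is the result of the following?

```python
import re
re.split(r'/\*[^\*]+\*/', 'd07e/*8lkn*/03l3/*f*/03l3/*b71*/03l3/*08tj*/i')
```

['d07e', '03l3', '03l3', '03l3', 'i']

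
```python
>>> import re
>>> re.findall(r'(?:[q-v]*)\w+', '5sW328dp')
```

['5sW328dp']

Pattern: zero or more of a character in [q-v] (non-capturing group); then one or more of a word character.
With no groups in the pattern, `findall` gives back each whole match — 1 here.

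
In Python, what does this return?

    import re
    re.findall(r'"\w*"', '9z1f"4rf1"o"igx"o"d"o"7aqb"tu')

Scanning left to right: at [4:10] → '"4rf1"'; at [11:16] → '"igx"'; at [17:20] → '"d"'; at [21:27] → '"7aqb"'.
`findall` yields the raw match text (4 of them) because the pattern has no groups.

['"4rf1"', '"igx"', '"d"', '"7aqb"']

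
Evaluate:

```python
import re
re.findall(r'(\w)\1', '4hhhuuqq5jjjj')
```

['h', 'u', 'q', 'j', 'j']

A backreference is literal: `\1` must see the identical characters the first group matched.
Matches: at [1:3] match 'hh', group 1 = 'h'; at [4:6] match 'uu', group 1 = 'u'; at [6:8] match 'qq', group 1 = 'q'; at [9:11] match 'jj', group 1 = 'j'; at [11:13] match 'jj', group 1 = 'j'.
Because there's exactly one group, `findall` drops the full match and keeps group 1 from each hit.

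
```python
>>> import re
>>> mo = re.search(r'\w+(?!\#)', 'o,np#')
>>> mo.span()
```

(0, 1)

The negative lookaround is zero-width — it rules out positions where the adjacent text would match, without consuming anything.
The match spans [0:1] → 'o'.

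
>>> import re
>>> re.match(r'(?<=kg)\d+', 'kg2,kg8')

None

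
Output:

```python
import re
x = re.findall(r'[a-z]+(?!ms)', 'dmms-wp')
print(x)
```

The negative lookahead/lookbehind blocks any match where the forbidden context is present.
Since nothing is captured, `findall` lists the 2 matched substrings directly.

['dmms', 'wp']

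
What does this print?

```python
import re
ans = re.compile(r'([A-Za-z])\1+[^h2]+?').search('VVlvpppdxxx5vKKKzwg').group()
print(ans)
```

VVl

The backreference `\1` re-matches whatever the first group consumed, character for character.
Unlike `match`, `search` isn't anchored — it looks for the pattern anywhere in the string.
The match spans [0:3] → 'VVl'.
Captured: group 1 = 'V'.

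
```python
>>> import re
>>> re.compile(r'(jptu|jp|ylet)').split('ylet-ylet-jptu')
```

Branches in `(...|...)` are attempted left-to-right; the first branch that allows the whole pattern to succeed is taken.
Matches to split on: at [0:4] → 'ylet'; at [5:9] → 'ylet'; at [10:14] → 'jptu'.
With a capturing group present, the delimiter's captured portion is kept in the result list.

['', 'ylet', '-', 'ylet', '-', 'jptu', '']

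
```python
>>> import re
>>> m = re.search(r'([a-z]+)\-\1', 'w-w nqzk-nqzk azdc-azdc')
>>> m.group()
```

'w-w'

The backreference `\1` re-matches whatever the first group consumed, character for character.
`search` walks the string left to right and returns the first match it finds.
The match spans [0:3] → 'w-w'.
Captured: group 1 = 'w'.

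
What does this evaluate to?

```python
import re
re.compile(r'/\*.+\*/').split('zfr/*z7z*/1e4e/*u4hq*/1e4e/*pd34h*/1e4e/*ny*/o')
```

Matches to split on: at [3:45] → '/*z7z*/1e4e/*u4hq*/1e4e/*pd34h*/1e4e/*ny*/'.
Each match becomes a cut point; 2 segments remain.

['zfr', 'o']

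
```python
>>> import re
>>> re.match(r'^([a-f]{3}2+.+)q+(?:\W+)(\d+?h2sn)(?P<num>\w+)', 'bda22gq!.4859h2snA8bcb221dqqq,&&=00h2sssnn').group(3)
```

'A8bcb221dqqq'

The match spans [0:29] → 'bda22gq!.4859h2snA8bcb221dqqq'.
Captured: group 1 = 'bda22g', group 2 = '4859h2sn', group 3 = 'A8bcb221dqqq'.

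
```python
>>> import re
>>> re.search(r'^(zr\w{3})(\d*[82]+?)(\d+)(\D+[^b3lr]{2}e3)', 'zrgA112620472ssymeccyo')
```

Pattern: anchored at the start of the string; then the literal 'zr', then exactly 3 of a word character (captured); then zero or more of a digit, then one or more of one of [82] (lazy) (captured); then one or more of a digit (captured); then one or more of a non-digit, then exactly 2 of any character except [b3lr], then the literal 'e3' (captured).
`re.search` scans for the first position where the pattern succeeds.
Here the pattern never matches, so the call returns None.

None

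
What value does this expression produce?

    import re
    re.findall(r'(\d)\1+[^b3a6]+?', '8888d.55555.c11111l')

`\1` is not a pattern — it's the concrete string captured by group 1, re-applied verbatim.
Scanning left to right: at [0:5] match '8888d', group 1 = '8'; at [6:12] match '55555.', group 1 = '5'; at [13:19] match '11111l', group 1 = '1'.
`findall` collects group 1 from each match (3 total).

['8', '5', '1']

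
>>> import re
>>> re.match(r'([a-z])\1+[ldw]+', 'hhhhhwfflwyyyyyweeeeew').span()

(0, 6)

After group 1 captures some text, `\1` only succeeds where that same text appears again.
`match` is anchored at position 0; if the pattern doesn't fit there, it returns None.
The match spans [0:6] → 'hhhhhw'.
Captured: group 1 = 'h'.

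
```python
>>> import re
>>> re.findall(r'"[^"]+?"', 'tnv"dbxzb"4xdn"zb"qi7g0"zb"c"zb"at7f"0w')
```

['"dbxzb"', '"zb"', '"zb"', '"zb"']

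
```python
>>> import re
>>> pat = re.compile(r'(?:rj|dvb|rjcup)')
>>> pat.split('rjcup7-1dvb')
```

['', 'cup7-1', '']

Alternation tries branches left to right and keeps the first one that lets the overall match succeed at that position.
Matches to split on: at [0:2] → 'rj'; at [8:11] → 'dvb'.
Each match becomes a cut point; 3 segments remain.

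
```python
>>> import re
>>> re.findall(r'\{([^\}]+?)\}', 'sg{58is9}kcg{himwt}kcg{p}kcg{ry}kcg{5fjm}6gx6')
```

['58is9', 'himwt', 'p', 'ry', '5fjm']

Matches: at [2:9] match '{58is9}', group 1 = '58is9'; at [12:19] match '{himwt}', group 1 = 'himwt'; at [22:25] match '{p}', group 1 = 'p'; at [28:32] match '{ry}', group 1 = 'ry'; at [35:41] match '{5fjm}', group 1 = '5fjm'.
With a single group, `findall` returns only what that group captured — 5 items.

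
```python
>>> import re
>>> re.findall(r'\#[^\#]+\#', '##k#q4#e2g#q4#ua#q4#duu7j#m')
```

['#k#', '#e2g#', '#ua#', '#duu7j#']

With no groups in the pattern, `findall` gives back each whole match — 4 here.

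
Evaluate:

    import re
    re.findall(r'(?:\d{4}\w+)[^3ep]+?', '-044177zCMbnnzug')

The pattern matches exactly 4 of a digit, then one or more of a word character (non-capturing group); then one or more of any character except [3ep] (lazy).
With no groups in the pattern, `findall` gives back each whole match — 1 here.

['044177zCMbnnzug']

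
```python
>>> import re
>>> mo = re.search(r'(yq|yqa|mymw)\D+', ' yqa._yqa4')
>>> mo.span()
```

Unlike `match`, `search` isn't anchored — it looks for the pattern anywhere in the string.
The match spans [1:9] → 'yqa._yqa'.
Captured: group 1 = 'yq'.

(1, 9)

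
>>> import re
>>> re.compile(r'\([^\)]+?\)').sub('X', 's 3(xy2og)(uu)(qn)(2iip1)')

Matches: at [3:10] → '(xy2og)'; at [10:14] → '(uu)'; at [14:18] → '(qn)'; at [18:25] → '(2iip1)'.
`sub` substitutes 'X' at each match site.

's 3XXXX'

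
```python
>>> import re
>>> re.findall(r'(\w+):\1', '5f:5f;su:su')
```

The backreference `\1` re-matches whatever the first group consumed, character for character.
Scanning left to right: at [0:5] match '5f:5f', group 1 = '5f'; at [6:11] match 'su:su', group 1 = 'su'.
Because there's exactly one group, `findall` drops the full match and keeps group 1 from each hit.

['5f', 'su']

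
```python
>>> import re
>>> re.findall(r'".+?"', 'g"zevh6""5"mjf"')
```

['"zevh6"', '"5"']

`findall` yields the raw match text (2 of them) because the pattern has no groups.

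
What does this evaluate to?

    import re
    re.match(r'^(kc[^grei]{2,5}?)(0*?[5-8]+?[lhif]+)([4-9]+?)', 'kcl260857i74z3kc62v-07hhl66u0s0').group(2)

'0857i'

The match spans [0:11] → 'kcl260857i7'.
Captured: group 1 = 'kcl26', group 2 = '0857i', group 3 = '7'.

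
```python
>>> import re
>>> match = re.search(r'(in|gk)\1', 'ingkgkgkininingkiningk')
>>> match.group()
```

A backreference is literal: `\1` must see the identical characters the first group matched.
`search` walks the string left to right and returns the first match it finds.
The match spans [2:6] → 'gkgk'.
Captured: group 1 = 'gk'.

'gkgk'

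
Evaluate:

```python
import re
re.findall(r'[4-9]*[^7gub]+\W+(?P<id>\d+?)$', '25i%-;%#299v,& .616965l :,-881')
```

['881']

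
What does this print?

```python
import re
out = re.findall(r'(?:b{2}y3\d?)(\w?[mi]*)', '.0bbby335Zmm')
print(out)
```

['5']

The pattern matches exactly 2 of a literal 'b', then the literal 'y3', then optionally a digit (non-capturing group); then optionally a word character, then zero or more of one of [mi] (captured).
Walking the string: at [3:9] match 'bby335', group 1 = '5'.
One capturing group, so `findall` returns just the captured substring from the one match — 1 in all.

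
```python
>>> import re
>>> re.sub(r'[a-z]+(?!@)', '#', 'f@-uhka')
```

A negative assertion filters positions out without eating any characters.
`sub` substitutes '#' at each match site.

'f@-#'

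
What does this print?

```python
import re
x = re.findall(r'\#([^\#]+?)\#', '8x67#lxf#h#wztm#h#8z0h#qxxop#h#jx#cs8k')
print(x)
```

['lxf', 'wztm', '8z0h', 'h']

Walking the string: at [4:9] match '#lxf#', group 1 = 'lxf'; at [10:16] match '#wztm#', group 1 = 'wztm'; at [17:23] match '#8z0h#', group 1 = '8z0h'; at [28:31] match '#h#', group 1 = 'h'.
Because there's exactly one group, `findall` drops the full match and keeps group 1 from each hit.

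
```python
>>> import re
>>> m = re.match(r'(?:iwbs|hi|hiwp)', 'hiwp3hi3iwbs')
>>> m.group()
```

Alternation isn't longest-match — the leftmost alternative that fits at this position is chosen.
`match` is anchored at position 0; if the pattern doesn't fit there, it returns None.
The match spans [0:2] → 'hi'.

'hi'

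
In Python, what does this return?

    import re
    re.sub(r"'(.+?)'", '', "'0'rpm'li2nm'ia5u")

Matches: at [0:3] → "'0'"; at [6:13] → "'li2nm'".
`sub` substitutes '' at each match site.

'rpmia5u'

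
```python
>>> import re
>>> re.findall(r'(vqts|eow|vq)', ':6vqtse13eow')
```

['vqts', 'eow']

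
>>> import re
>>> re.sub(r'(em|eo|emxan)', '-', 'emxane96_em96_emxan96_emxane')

'-xane96_-96_-xan96_-xane'

Alternation isn't longest-match — the leftmost alternative that fits at this position is chosen.
`sub` substitutes '-' at each match site.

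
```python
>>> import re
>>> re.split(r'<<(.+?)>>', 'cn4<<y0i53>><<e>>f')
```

['cn4', 'y0i53', '', 'e', 'f']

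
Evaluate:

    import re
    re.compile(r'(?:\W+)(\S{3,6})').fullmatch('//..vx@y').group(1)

The match spans [0:8] → '//..vx@y'.
Captured: group 1 = 'vx@y'.

'vx@y'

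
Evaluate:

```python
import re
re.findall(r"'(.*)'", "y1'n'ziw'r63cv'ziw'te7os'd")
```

Scanning left to right: at [2:25] match "'n'ziw'r63cv'ziw'te7os'", group 1 = "n'ziw'r63cv'ziw'te7os".
One capturing group, so `findall` returns just the captured substring from the one match — 1 in all.

["n'ziw'r63cv'ziw'te7os"]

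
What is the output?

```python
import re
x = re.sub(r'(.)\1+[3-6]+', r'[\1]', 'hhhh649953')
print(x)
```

[h][9]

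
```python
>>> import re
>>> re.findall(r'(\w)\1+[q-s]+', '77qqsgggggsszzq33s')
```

After group 1 captures some text, `\1` only succeeds where that same text appears again.
Scanning left to right: at [0:5] match '77qqs', group 1 = '7'; at [5:12] match 'gggggss', group 1 = 'g'; at [12:15] match 'zzq', group 1 = 'z'; at [15:18] match '33s', group 1 = '3'.
One capturing group, so `findall` returns just the captured substring from each match — 4 in all.

['7', 'g', 'z', '3']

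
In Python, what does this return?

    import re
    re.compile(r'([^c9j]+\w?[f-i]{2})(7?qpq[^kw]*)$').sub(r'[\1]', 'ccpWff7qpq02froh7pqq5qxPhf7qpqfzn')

'cc[pWff7qpq02froh7pqq5qxPhf]'

`\1` in the replacement pulls in group 1's text for each match.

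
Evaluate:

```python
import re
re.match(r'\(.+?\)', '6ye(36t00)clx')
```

None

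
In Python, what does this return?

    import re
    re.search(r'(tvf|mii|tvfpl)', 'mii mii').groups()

('mii',)

`re.search` scans for the first position where the pattern succeeds.
The match spans [0:3] → 'mii'.
Captured: group 1 = 'mii'.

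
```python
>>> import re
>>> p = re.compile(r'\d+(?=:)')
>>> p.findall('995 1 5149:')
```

The lookaround is zero-width — it requires the adjacent text to match without consuming it, so the asserted text isn't part of the match.
No capturing groups, so `findall` returns the 1 full match string.

['5149']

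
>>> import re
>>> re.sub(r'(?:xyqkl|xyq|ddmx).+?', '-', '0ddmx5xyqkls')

'0--'

Branches in `(...|...)` are attempted left-to-right; the first branch that allows the whole pattern to succeed is taken.
Matches: at [1:6] → 'ddmx5'; at [6:12] → 'xyqkls'.
Each match is replaced by '-'.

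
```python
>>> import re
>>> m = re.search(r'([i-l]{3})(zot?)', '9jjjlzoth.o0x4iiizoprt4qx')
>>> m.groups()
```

('jjl', 'zot')

The pattern matches exactly 3 of a character in [i-l] (captured); then the literal 'zo', then optionally the literal 't' (captured).
`search` walks the string left to right and returns the first match it finds.
The match spans [2:8] → 'jjlzot'.
Captured: group 1 = 'jjl', group 2 = 'zot'.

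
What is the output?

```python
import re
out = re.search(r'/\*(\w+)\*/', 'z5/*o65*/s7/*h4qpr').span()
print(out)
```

(2, 9)

The match spans [2:9] → '/*o65*/'.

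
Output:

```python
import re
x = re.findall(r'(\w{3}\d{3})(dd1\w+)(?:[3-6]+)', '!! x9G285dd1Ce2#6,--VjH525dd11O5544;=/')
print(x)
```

Pattern: exactly 3 of a word character, then exactly 3 of a digit (captured); then the literal 'dd1', then one or more of a word character (captured); then one or more of a character in [3-6] (non-capturing group).
Scanning left to right: at [20:35] match 'VjH525dd11O5544', groups = ('VjH525', 'dd11O554').
2 groups means the one result is a tuple of 2 captured strings — 1 here.

[('VjH525', 'dd11O554')]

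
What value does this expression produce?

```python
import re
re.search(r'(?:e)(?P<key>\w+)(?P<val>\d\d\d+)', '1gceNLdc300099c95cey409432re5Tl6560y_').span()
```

(3, 35)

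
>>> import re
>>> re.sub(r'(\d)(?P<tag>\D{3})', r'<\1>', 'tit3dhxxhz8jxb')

'tit<3>xhz<8>'

Pattern: a digit (captured); then exactly 3 of a non-digit (captured as 'tag').
Matches: at [3:7] → '3dhx'; at [10:14] → '8jxb'.
The replacement refers to a captured group, so each match is rewritten using its own captured text.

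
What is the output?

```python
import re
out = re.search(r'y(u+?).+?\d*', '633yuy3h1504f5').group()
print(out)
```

yuy3

This matches a literal 'y'; then one or more of a literal 'u' (lazy) (captured); then one or more of any character (lazy), then zero or more of a digit.
Lazy quantifiers expand one character at a time until the remainder of the pattern can match.
Unlike `match`, `search` isn't anchored — it looks for the pattern anywhere in the string.
The match spans [3:7] → 'yuy3'.
Captured: group 1 = 'u'.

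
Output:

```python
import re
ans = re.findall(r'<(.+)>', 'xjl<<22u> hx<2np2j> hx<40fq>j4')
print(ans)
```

One capturing group, so `findall` returns just the captured substring from the one match — 1 in all.

['<22u> hx<2np2j> hx<40fq']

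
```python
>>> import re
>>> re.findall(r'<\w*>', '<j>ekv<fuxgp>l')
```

['<j>', '<fuxgp>']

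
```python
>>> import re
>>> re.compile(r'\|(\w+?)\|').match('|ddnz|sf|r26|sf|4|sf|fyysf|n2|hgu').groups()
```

('ddnz',)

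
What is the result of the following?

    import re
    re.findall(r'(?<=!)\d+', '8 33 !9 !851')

['9', '851']

Lookahead/lookbehind check context without consuming it, so the matched span excludes the asserted characters.
Walking the string: at [6:7] → '9'; at [9:12] → '851'.
With no groups in the pattern, `findall` gives back each whole match — 2 here.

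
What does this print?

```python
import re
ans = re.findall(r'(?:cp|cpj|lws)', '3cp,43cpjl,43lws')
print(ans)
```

['cp', 'cp', 'lws']

The regex engine tests alternatives in the order written; an earlier branch that matches wins even if a later one would match more.
Matches: at [1:3] → 'cp'; at [6:8] → 'cp'; at [13:16] → 'lws'.
No capturing groups, so `findall` returns the 3 full match strings.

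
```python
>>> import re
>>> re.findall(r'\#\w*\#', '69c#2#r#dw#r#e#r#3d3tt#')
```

With no groups in the pattern, `findall` gives back each whole match — 4 here.

['#2#', '#dw#', '#e#', '#3d3tt#']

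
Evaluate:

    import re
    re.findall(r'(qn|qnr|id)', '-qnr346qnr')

['qn', 'qn']

Branches in `(...|...)` are attempted left-to-right; the first branch that allows the whole pattern to succeed is taken.
`findall` collects group 1 from each match (2 total).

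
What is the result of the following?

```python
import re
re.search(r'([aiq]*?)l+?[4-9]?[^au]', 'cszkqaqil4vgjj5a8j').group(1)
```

'qaqi'

The pattern matches zero or more of one of [aiq] (lazy) (captured); then one or more of a literal 'l' (lazy); then optionally a character in [4-9], then any character except [au].
`search` walks the string left to right and returns the first match it finds.
The match spans [4:11] → 'qaqil4v'.
Captured: group 1 = 'qaqi'.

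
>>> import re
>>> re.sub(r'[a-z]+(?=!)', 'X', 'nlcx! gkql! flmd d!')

The positive lookaround only admits positions where the adjacent text matches; those characters stay outside the span.
Each match is replaced by 'X'.

'X! X! flmd X!'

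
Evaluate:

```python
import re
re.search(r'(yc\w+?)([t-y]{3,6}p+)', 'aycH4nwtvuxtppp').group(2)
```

This matches the literal 'yc', then one or more of a word character (lazy) (captured); then 3 to 6 of a character in [t-y], then one or more of a literal 'p' (captured).
A `+?`/`*?`/`{m,n}?` starts at its minimum and grows only as far as needed for what follows to match.
Unlike `match`, `search` isn't anchored — it looks for the pattern anywhere in the string.
The match spans [1:15] → 'ycH4nwtvuxtppp'.
Captured: group 1 = 'ycH4n', group 2 = 'wtvuxtppp'.

'wtvuxtppp'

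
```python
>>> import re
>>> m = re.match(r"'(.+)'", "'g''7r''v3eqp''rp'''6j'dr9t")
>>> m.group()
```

"'g''7r''v3eqp''rp'''6j'"

With `match`, the pattern is implicitly anchored at the beginning.
The match spans [0:23] → "'g''7r''v3eqp''rp'''6j'".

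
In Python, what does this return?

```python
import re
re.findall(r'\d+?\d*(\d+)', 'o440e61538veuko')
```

['0', '8']

The pattern matches one or more of a digit (lazy); then zero or more of a digit; then one or more of a digit (captured).
Because there's exactly one group, `findall` drops the full match and keeps group 1 from each hit.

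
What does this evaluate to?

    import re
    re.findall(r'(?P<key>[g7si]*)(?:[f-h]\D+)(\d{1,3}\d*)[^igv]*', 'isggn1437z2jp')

The pattern matches zero or more of one of [g7si] (captured as 'key'); then a character in [f-h], then one or more of a non-digit (non-capturing group); then 1 to 3 of a digit, then zero or more of a digit (captured); then zero or more of any character except [igv].
Multiple groups make `findall` return tuples — one 2-tuple for the one match.

[('isg', '1437')]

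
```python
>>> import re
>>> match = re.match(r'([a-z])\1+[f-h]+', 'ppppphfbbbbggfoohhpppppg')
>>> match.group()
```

'ppppphf'

`re.match` only tries the pattern at the start of the string.
The match spans [0:7] → 'ppppphf'.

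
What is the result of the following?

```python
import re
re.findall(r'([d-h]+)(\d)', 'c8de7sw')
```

[('de', '7')]

Multiple groups make `findall` return tuples — one 2-tuple for the one match.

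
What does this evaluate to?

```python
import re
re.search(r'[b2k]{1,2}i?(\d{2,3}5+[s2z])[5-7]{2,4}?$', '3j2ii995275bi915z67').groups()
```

('915z',)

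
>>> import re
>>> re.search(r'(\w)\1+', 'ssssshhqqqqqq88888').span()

(0, 5)

`\1` has to match the exact text group 1 already captured.
`search` walks the string left to right and returns the first match it finds.
The match spans [0:5] → 'sssss'.
Captured: group 1 = 's'.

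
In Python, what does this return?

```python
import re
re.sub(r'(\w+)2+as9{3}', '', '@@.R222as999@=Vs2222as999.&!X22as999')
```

'@@.@=.&!'

Every occurrence is swapped for ''.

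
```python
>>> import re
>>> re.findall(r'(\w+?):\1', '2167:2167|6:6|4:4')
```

['2167', '6', '4']

`\1` is not a pattern — it's the concrete string captured by group 1, re-applied verbatim.
Because there's exactly one group, `findall` drops the full match and keeps group 1 from each hit.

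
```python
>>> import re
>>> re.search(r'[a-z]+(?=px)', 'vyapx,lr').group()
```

'vya'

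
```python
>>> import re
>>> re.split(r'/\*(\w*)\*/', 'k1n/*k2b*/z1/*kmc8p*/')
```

With a capturing group present, the delimiter's captured portion is kept in the result list.

['k1n', 'k2b', 'z1', 'kmc8p', '']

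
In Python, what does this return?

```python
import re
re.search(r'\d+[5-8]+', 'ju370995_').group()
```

This matches one or more of a digit; then one or more of a character in [5-8].
`search` walks the string left to right and returns the first match it finds.
The match spans [2:8] → '370995'.

'370995'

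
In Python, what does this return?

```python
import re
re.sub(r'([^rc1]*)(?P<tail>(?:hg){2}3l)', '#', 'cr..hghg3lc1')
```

The pattern matches zero or more of any character except [rc1] (captured); then the literal 'hg' repeated 2 times, then the literal '3l' (captured as 'tail').
Matches: at [2:10] → '..hghg3l'.
`sub` substitutes '#' at each match site.

'cr#c1'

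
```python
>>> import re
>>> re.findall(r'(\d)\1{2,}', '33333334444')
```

After group 1 captures some text, `\1` only succeeds where that same text appears again.
Matches: at [0:7] match '3333333', group 1 = '3'; at [7:11] match '4444', group 1 = '4'.
Because there's exactly one group, `findall` drops the full match and keeps group 1 from each hit.

['3', '4']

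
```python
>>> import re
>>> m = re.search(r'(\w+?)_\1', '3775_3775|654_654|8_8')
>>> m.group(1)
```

The backreference `\1` re-matches whatever the first group consumed, character for character.
Unlike `match`, `search` isn't anchored — it looks for the pattern anywhere in the string.
The match spans [0:9] → '3775_3775'.
Captured: group 1 = '3775'.

'3775'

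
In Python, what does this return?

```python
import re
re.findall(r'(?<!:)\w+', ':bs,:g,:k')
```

['s']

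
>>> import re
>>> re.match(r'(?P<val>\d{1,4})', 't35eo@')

None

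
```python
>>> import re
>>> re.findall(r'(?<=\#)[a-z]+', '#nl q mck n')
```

The lookaround is zero-width — it requires the adjacent text to match without consuming it, so the asserted text isn't part of the match.
Walking the string: at [1:3] → 'nl'.
`findall` yields the raw match text (1 of them) because the pattern has no groups.

['nl']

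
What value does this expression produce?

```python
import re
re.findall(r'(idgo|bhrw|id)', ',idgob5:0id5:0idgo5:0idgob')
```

['idgo', 'id', 'idgo', 'idgo']

Alternation isn't longest-match — the leftmost alternative that fits at this position is chosen.
Scanning left to right: at [1:5] match 'idgo', group 1 = 'idgo'; at [9:11] match 'id', group 1 = 'id'; at [14:18] match 'idgo', group 1 = 'idgo'; at [21:25] match 'idgo', group 1 = 'idgo'.
With a single group, `findall` returns only what that group captured — 4 items.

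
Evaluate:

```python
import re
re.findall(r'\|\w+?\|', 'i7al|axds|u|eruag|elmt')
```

No capturing groups, so `findall` returns the 2 full match strings.

['|axds|', '|eruag|']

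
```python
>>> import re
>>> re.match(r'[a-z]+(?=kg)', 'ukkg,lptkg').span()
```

(0, 2)

The positive lookaround only admits positions where the adjacent text matches; those characters stay outside the span.
`match` is anchored at position 0; if the pattern doesn't fit there, it returns None.
The match spans [0:2] → 'uk'.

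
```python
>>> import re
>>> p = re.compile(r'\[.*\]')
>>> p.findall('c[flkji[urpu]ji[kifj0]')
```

Scanning left to right: at [1:22] → '[flkji[urpu]ji[kifj0]'.
`findall` yields the raw match text (1 of them) because the pattern has no groups.

['[flkji[urpu]ji[kifj0]']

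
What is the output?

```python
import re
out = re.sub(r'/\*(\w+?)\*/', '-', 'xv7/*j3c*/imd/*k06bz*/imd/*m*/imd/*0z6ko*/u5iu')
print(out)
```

Every occurrence is swapped for '-'.

xv7-imd-imd-imd-u5iu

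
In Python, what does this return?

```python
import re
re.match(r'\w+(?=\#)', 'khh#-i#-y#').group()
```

'khh'

Lookahead/lookbehind check context without consuming it, so the matched span excludes the asserted characters.
`re.match` only tries the pattern at the start of the string.
The match spans [0:3] → 'khh'.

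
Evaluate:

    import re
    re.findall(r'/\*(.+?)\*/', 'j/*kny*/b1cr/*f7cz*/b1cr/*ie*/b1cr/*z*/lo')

With the lazy modifier that quantifier settles for the fewest repetitions that let the rest of the pattern succeed (the atoms after it are unaffected and can still be greedy).
Scanning left to right: at [1:8] match '/*kny*/', group 1 = 'kny'; at [12:20] match '/*f7cz*/', group 1 = 'f7cz'; at [24:30] match '/*ie*/', group 1 = 'ie'; at [34:39] match '/*z*/', group 1 = 'z'.
Because there's exactly one group, `findall` drops the full match and keeps group 1 from each hit.

['kny', 'f7cz', 'ie', 'z']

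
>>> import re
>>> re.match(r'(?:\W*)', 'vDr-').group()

With `match`, the pattern is implicitly anchored at the beginning.
The match spans [0:0] → ''.

''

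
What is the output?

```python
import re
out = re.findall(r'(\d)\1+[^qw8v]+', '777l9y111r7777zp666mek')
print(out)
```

['7']

A backreference is literal: `\1` must see the identical characters the first group matched.
One capturing group, so `findall` returns just the captured substring from the one match — 1 in all.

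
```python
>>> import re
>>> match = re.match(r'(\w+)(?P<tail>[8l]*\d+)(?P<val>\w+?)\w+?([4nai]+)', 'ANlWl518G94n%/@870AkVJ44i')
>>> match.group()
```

`re.match` only tries the pattern at the start of the string.
The match spans [0:12] → 'ANlWl518G94n'.

'ANlWl518G94n'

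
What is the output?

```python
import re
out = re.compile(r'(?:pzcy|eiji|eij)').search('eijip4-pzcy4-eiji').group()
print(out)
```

The regex engine tests alternatives in the order written; an earlier branch that matches wins even if a later one would match more.
`re.search` tries every starting position until one works.
The match spans [0:4] → 'eiji'.

eiji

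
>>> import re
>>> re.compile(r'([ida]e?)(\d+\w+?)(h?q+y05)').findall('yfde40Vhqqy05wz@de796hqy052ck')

[('de', '40V', 'hqqy05'), ('de', '796h', 'qy05')]

This matches one of [ida], then optionally the literal 'e' (captured); then one or more of a digit, then one or more of a word character (lazy) (captured); then optionally the literal 'h', then one or more of a literal 'q', then the literal 'y05' (captured).
The `?` after the quantifier makes it lazy — it takes as little as possible before letting the rest of the pattern try.
Walking the string: at [2:13] match 'de40Vhqqy05', groups = ('de', '40V', 'hqqy05'); at [16:26] match 'de796hqy05', groups = ('de', '796h', 'qy05').
With 3 capturing groups, `findall` returns a 3-tuple per match.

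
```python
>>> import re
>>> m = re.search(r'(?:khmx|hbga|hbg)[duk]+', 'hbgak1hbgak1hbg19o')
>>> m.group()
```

'hbgak'

The match spans [0:5] → 'hbgak'.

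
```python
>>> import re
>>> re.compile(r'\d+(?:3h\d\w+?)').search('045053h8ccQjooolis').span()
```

Pattern: one or more of a digit; then the literal '3h', then a digit, then one or more of a word character (lazy) (non-capturing group).
`re.search` tries every starting position until one works.
The match spans [0:9] → '045053h8c'.

(0, 9)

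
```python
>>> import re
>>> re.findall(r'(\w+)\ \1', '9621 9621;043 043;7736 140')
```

`\1` has to match the exact text group 1 already captured.
`findall` collects group 1 from each match (2 total).

['9621', '043']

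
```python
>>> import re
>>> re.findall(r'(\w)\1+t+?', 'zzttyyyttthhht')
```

['z', 'y', 'h']

`\1` is not a pattern — it's the concrete string captured by group 1, re-applied verbatim.
Scanning left to right: at [0:3] match 'zzt', group 1 = 'z'; at [4:8] match 'yyyt', group 1 = 'y'; at [10:14] match 'hhht', group 1 = 'h'.
`findall` collects group 1 from each match (3 total).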